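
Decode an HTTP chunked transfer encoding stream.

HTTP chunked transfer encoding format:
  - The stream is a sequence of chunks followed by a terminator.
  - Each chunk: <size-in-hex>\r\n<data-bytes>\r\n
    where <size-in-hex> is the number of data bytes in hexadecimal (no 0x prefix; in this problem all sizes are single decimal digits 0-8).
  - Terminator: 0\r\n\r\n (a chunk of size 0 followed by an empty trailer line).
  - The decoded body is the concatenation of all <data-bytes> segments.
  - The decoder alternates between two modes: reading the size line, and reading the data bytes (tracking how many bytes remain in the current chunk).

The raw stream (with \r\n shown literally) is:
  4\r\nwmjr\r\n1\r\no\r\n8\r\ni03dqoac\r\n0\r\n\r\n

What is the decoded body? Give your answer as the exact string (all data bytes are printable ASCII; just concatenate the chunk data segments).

Chunk 1: stream[0..1]='4' size=0x4=4, data at stream[3..7]='wmjr' -> body[0..4], body so far='wmjr'
Chunk 2: stream[9..10]='1' size=0x1=1, data at stream[12..13]='o' -> body[4..5], body so far='wmjro'
Chunk 3: stream[15..16]='8' size=0x8=8, data at stream[18..26]='i03dqoac' -> body[5..13], body so far='wmjroi03dqoac'
Chunk 4: stream[28..29]='0' size=0 (terminator). Final body='wmjroi03dqoac' (13 bytes)

Answer: wmjroi03dqoac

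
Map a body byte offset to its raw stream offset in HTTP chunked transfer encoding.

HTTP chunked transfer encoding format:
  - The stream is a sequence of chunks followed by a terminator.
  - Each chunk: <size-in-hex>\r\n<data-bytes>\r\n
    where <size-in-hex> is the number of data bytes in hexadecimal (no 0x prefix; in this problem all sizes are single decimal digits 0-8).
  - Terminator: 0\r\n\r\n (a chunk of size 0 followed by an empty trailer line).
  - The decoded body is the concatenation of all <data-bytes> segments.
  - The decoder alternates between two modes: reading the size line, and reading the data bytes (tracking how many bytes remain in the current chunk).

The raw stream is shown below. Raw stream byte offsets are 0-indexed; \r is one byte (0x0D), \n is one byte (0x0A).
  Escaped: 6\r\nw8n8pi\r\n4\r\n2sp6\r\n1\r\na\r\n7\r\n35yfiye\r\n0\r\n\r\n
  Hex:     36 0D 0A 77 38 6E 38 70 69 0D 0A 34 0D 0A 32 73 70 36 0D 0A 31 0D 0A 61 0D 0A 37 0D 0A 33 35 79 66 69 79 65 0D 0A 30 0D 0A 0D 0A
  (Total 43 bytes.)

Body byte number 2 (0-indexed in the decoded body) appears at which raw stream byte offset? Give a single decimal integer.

Chunk 1: stream[0..1]='6' size=0x6=6, data at stream[3..9]='w8n8pi' -> body[0..6], body so far='w8n8pi'
Chunk 2: stream[11..12]='4' size=0x4=4, data at stream[14..18]='2sp6' -> body[6..10], body so far='w8n8pi2sp6'
Chunk 3: stream[20..21]='1' size=0x1=1, data at stream[23..24]='a' -> body[10..11], body so far='w8n8pi2sp6a'
Chunk 4: stream[26..27]='7' size=0x7=7, data at stream[29..36]='35yfiye' -> body[11..18], body so far='w8n8pi2sp6a35yfiye'
Chunk 5: stream[38..39]='0' size=0 (terminator). Final body='w8n8pi2sp6a35yfiye' (18 bytes)
Body byte 2 at stream offset 5

Answer: 5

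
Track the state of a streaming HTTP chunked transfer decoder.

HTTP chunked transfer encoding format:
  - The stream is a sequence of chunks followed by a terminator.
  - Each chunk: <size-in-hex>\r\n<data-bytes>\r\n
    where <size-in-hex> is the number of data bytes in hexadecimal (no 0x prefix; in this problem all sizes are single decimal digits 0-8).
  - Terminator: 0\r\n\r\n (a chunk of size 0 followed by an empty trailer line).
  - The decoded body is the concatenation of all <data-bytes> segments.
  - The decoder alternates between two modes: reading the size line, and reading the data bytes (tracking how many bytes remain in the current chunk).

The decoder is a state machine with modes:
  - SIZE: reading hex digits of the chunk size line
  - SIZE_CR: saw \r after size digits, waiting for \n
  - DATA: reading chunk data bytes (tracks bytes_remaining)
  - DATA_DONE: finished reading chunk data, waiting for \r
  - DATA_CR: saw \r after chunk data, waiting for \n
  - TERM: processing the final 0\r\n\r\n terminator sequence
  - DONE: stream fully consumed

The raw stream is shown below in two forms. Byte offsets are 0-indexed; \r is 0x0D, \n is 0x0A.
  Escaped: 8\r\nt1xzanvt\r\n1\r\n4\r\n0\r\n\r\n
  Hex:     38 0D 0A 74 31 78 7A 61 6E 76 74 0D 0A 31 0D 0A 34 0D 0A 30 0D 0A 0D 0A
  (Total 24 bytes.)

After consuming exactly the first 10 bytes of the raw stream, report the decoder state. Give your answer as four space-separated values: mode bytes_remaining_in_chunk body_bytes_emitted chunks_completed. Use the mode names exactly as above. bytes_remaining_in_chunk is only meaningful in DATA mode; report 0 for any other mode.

Byte 0 = '8': mode=SIZE remaining=0 emitted=0 chunks_done=0
Byte 1 = 0x0D: mode=SIZE_CR remaining=0 emitted=0 chunks_done=0
Byte 2 = 0x0A: mode=DATA remaining=8 emitted=0 chunks_done=0
Byte 3 = 't': mode=DATA remaining=7 emitted=1 chunks_done=0
Byte 4 = '1': mode=DATA remaining=6 emitted=2 chunks_done=0
Byte 5 = 'x': mode=DATA remaining=5 emitted=3 chunks_done=0
Byte 6 = 'z': mode=DATA remaining=4 emitted=4 chunks_done=0
Byte 7 = 'a': mode=DATA remaining=3 emitted=5 chunks_done=0
Byte 8 = 'n': mode=DATA remaining=2 emitted=6 chunks_done=0
Byte 9 = 'v': mode=DATA remaining=1 emitted=7 chunks_done=0

Answer: DATA 1 7 0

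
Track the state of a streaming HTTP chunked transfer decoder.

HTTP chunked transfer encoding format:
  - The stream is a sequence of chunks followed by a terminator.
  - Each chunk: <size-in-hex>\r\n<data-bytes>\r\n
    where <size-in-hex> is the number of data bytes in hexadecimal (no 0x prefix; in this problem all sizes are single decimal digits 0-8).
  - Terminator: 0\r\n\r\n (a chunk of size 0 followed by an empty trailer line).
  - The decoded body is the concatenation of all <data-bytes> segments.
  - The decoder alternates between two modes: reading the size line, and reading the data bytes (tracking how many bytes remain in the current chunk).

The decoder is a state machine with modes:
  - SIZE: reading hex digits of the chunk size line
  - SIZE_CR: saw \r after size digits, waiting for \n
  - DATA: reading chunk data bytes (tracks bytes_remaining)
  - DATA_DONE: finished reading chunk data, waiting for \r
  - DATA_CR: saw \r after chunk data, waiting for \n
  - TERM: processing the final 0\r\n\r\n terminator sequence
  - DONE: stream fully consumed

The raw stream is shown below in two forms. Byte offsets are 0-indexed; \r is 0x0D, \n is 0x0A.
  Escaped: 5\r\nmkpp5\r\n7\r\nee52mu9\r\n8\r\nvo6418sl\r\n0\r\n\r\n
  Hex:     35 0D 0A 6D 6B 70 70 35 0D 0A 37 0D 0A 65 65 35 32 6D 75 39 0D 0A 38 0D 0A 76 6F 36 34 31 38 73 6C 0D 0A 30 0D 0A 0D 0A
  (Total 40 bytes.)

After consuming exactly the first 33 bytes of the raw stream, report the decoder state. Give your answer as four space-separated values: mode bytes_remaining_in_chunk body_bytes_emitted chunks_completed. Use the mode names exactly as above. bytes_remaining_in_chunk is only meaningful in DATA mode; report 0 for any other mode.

Answer: DATA_DONE 0 20 2

Derivation:
Byte 0 = '5': mode=SIZE remaining=0 emitted=0 chunks_done=0
Byte 1 = 0x0D: mode=SIZE_CR remaining=0 emitted=0 chunks_done=0
Byte 2 = 0x0A: mode=DATA remaining=5 emitted=0 chunks_done=0
Byte 3 = 'm': mode=DATA remaining=4 emitted=1 chunks_done=0
Byte 4 = 'k': mode=DATA remaining=3 emitted=2 chunks_done=0
Byte 5 = 'p': mode=DATA remaining=2 emitted=3 chunks_done=0
Byte 6 = 'p': mode=DATA remaining=1 emitted=4 chunks_done=0
Byte 7 = '5': mode=DATA_DONE remaining=0 emitted=5 chunks_done=0
Byte 8 = 0x0D: mode=DATA_CR remaining=0 emitted=5 chunks_done=0
Byte 9 = 0x0A: mode=SIZE remaining=0 emitted=5 chunks_done=1
Byte 10 = '7': mode=SIZE remaining=0 emitted=5 chunks_done=1
Byte 11 = 0x0D: mode=SIZE_CR remaining=0 emitted=5 chunks_done=1
Byte 12 = 0x0A: mode=DATA remaining=7 emitted=5 chunks_done=1
Byte 13 = 'e': mode=DATA remaining=6 emitted=6 chunks_done=1
Byte 14 = 'e': mode=DATA remaining=5 emitted=7 chunks_done=1
Byte 15 = '5': mode=DATA remaining=4 emitted=8 chunks_done=1
Byte 16 = '2': mode=DATA remaining=3 emitted=9 chunks_done=1
Byte 17 = 'm': mode=DATA remaining=2 emitted=10 chunks_done=1
Byte 18 = 'u': mode=DATA remaining=1 emitted=11 chunks_done=1
Byte 19 = '9': mode=DATA_DONE remaining=0 emitted=12 chunks_done=1
Byte 20 = 0x0D: mode=DATA_CR remaining=0 emitted=12 chunks_done=1
Byte 21 = 0x0A: mode=SIZE remaining=0 emitted=12 chunks_done=2
Byte 22 = '8': mode=SIZE remaining=0 emitted=12 chunks_done=2
Byte 23 = 0x0D: mode=SIZE_CR remaining=0 emitted=12 chunks_done=2
Byte 24 = 0x0A: mode=DATA remaining=8 emitted=12 chunks_done=2
Byte 25 = 'v': mode=DATA remaining=7 emitted=13 chunks_done=2
Byte 26 = 'o': mode=DATA remaining=6 emitted=14 chunks_done=2
Byte 27 = '6': mode=DATA remaining=5 emitted=15 chunks_done=2
Byte 28 = '4': mode=DATA remaining=4 emitted=16 chunks_done=2
Byte 29 = '1': mode=DATA remaining=3 emitted=17 chunks_done=2
Byte 30 = '8': mode=DATA remaining=2 emitted=18 chunks_done=2
Byte 31 = 's': mode=DATA remaining=1 emitted=19 chunks_done=2
Byte 32 = 'l': mode=DATA_DONE remaining=0 emitted=20 chunks_done=2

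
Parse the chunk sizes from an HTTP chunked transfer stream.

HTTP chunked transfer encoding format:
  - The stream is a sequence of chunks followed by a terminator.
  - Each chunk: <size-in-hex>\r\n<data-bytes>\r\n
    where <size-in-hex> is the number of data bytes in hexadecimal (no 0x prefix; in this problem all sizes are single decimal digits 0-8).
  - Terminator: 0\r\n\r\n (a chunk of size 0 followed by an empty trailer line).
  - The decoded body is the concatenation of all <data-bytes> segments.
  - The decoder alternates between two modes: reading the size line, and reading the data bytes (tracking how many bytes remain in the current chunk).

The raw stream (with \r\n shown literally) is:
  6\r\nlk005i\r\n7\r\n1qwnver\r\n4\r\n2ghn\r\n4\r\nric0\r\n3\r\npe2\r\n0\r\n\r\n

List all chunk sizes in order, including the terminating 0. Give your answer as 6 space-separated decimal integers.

Chunk 1: stream[0..1]='6' size=0x6=6, data at stream[3..9]='lk005i' -> body[0..6], body so far='lk005i'
Chunk 2: stream[11..12]='7' size=0x7=7, data at stream[14..21]='1qwnver' -> body[6..13], body so far='lk005i1qwnver'
Chunk 3: stream[23..24]='4' size=0x4=4, data at stream[26..30]='2ghn' -> body[13..17], body so far='lk005i1qwnver2ghn'
Chunk 4: stream[32..33]='4' size=0x4=4, data at stream[35..39]='ric0' -> body[17..21], body so far='lk005i1qwnver2ghnric0'
Chunk 5: stream[41..42]='3' size=0x3=3, data at stream[44..47]='pe2' -> body[21..24], body so far='lk005i1qwnver2ghnric0pe2'
Chunk 6: stream[49..50]='0' size=0 (terminator). Final body='lk005i1qwnver2ghnric0pe2' (24 bytes)

Answer: 6 7 4 4 3 0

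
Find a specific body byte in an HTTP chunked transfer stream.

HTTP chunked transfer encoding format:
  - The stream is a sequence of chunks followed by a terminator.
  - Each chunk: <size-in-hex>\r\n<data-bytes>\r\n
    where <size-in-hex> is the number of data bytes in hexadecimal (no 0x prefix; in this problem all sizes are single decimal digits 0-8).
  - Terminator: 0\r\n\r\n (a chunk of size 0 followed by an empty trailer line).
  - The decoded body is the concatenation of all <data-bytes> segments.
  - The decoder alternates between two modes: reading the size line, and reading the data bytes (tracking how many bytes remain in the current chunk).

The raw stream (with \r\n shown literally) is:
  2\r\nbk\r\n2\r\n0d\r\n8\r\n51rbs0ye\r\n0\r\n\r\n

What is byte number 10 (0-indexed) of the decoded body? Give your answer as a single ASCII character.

Answer: y

Derivation:
Chunk 1: stream[0..1]='2' size=0x2=2, data at stream[3..5]='bk' -> body[0..2], body so far='bk'
Chunk 2: stream[7..8]='2' size=0x2=2, data at stream[10..12]='0d' -> body[2..4], body so far='bk0d'
Chunk 3: stream[14..15]='8' size=0x8=8, data at stream[17..25]='51rbs0ye' -> body[4..12], body so far='bk0d51rbs0ye'
Chunk 4: stream[27..28]='0' size=0 (terminator). Final body='bk0d51rbs0ye' (12 bytes)
Body byte 10 = 'y'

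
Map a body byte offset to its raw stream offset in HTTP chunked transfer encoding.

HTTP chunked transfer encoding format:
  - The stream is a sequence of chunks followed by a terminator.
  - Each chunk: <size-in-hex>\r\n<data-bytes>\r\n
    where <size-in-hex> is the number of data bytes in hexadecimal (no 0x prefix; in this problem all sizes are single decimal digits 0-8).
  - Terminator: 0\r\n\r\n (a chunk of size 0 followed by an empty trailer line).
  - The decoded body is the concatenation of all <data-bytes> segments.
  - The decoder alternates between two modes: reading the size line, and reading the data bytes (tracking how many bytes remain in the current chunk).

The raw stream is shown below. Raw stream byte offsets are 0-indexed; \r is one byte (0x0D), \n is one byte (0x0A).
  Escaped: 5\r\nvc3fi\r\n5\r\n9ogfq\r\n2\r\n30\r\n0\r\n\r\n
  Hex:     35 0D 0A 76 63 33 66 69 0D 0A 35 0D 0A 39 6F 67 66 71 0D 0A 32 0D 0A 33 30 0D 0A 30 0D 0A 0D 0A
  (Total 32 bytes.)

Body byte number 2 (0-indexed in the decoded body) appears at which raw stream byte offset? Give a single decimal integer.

Answer: 5

Derivation:
Chunk 1: stream[0..1]='5' size=0x5=5, data at stream[3..8]='vc3fi' -> body[0..5], body so far='vc3fi'
Chunk 2: stream[10..11]='5' size=0x5=5, data at stream[13..18]='9ogfq' -> body[5..10], body so far='vc3fi9ogfq'
Chunk 3: stream[20..21]='2' size=0x2=2, data at stream[23..25]='30' -> body[10..12], body so far='vc3fi9ogfq30'
Chunk 4: stream[27..28]='0' size=0 (terminator). Final body='vc3fi9ogfq30' (12 bytes)
Body byte 2 at stream offset 5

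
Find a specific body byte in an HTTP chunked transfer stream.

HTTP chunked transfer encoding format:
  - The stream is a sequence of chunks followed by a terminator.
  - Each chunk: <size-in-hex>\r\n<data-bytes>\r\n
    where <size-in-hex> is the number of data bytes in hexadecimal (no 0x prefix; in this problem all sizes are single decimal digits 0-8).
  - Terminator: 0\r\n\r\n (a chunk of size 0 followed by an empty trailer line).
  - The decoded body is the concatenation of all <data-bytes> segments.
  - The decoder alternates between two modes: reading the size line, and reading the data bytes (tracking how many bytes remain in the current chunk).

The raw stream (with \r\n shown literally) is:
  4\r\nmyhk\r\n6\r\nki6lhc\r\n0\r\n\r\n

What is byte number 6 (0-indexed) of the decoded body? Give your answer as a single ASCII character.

Answer: 6

Derivation:
Chunk 1: stream[0..1]='4' size=0x4=4, data at stream[3..7]='myhk' -> body[0..4], body so far='myhk'
Chunk 2: stream[9..10]='6' size=0x6=6, data at stream[12..18]='ki6lhc' -> body[4..10], body so far='myhkki6lhc'
Chunk 3: stream[20..21]='0' size=0 (terminator). Final body='myhkki6lhc' (10 bytes)
Body byte 6 = '6'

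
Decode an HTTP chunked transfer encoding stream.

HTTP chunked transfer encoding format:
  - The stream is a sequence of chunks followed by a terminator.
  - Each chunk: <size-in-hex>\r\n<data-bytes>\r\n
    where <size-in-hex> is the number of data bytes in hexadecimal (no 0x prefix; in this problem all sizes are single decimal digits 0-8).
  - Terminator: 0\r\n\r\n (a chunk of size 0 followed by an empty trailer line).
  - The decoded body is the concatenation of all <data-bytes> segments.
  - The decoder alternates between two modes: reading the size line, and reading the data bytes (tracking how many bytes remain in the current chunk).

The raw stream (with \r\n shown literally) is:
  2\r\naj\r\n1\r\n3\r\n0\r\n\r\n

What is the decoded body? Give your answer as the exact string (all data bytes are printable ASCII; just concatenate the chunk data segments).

Answer: aj3

Derivation:
Chunk 1: stream[0..1]='2' size=0x2=2, data at stream[3..5]='aj' -> body[0..2], body so far='aj'
Chunk 2: stream[7..8]='1' size=0x1=1, data at stream[10..11]='3' -> body[2..3], body so far='aj3'
Chunk 3: stream[13..14]='0' size=0 (terminator). Final body='aj3' (3 bytes)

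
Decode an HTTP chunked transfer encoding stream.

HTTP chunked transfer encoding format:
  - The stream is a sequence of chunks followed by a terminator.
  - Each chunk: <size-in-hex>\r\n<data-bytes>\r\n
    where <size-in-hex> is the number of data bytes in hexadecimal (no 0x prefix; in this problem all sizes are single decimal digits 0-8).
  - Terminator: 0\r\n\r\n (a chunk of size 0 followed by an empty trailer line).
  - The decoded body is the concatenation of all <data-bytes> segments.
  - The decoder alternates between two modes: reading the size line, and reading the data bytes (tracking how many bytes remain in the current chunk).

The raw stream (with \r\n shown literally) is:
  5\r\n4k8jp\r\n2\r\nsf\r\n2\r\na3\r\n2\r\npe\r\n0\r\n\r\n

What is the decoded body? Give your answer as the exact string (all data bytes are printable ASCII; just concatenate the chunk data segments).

Chunk 1: stream[0..1]='5' size=0x5=5, data at stream[3..8]='4k8jp' -> body[0..5], body so far='4k8jp'
Chunk 2: stream[10..11]='2' size=0x2=2, data at stream[13..15]='sf' -> body[5..7], body so far='4k8jpsf'
Chunk 3: stream[17..18]='2' size=0x2=2, data at stream[20..22]='a3' -> body[7..9], body so far='4k8jpsfa3'
Chunk 4: stream[24..25]='2' size=0x2=2, data at stream[27..29]='pe' -> body[9..11], body so far='4k8jpsfa3pe'
Chunk 5: stream[31..32]='0' size=0 (terminator). Final body='4k8jpsfa3pe' (11 bytes)

Answer: 4k8jpsfa3pe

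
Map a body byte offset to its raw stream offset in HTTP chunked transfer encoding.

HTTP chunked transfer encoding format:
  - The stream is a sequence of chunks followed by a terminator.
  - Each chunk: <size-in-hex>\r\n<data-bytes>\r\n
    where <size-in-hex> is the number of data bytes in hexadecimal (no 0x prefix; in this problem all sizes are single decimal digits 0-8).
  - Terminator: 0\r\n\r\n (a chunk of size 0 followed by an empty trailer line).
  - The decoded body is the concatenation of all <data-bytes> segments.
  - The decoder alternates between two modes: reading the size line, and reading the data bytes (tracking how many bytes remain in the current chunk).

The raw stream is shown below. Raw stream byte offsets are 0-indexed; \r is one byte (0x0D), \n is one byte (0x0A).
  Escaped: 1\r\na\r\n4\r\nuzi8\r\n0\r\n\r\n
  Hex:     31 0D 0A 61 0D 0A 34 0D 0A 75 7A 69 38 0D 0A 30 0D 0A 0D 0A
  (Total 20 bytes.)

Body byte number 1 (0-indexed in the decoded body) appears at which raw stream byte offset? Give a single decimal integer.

Chunk 1: stream[0..1]='1' size=0x1=1, data at stream[3..4]='a' -> body[0..1], body so far='a'
Chunk 2: stream[6..7]='4' size=0x4=4, data at stream[9..13]='uzi8' -> body[1..5], body so far='auzi8'
Chunk 3: stream[15..16]='0' size=0 (terminator). Final body='auzi8' (5 bytes)
Body byte 1 at stream offset 9

Answer: 9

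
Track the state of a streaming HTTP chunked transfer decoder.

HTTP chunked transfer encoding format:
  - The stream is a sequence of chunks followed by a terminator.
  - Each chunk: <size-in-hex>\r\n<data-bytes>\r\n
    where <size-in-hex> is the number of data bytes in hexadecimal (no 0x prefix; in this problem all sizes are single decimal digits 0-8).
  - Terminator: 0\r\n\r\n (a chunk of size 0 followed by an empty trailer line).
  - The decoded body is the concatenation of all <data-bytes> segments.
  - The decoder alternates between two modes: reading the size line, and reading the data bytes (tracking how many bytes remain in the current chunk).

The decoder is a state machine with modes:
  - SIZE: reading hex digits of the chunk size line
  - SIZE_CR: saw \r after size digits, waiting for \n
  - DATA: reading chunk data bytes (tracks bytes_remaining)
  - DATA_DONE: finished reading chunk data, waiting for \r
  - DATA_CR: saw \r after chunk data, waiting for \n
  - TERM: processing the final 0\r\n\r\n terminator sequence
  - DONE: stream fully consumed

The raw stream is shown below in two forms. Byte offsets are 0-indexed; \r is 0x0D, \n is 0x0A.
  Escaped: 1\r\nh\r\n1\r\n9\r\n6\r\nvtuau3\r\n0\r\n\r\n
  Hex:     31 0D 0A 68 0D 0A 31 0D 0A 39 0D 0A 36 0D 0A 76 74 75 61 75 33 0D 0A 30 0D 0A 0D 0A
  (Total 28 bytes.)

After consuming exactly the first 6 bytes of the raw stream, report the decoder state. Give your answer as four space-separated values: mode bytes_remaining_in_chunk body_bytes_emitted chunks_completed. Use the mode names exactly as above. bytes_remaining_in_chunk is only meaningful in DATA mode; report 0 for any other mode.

Byte 0 = '1': mode=SIZE remaining=0 emitted=0 chunks_done=0
Byte 1 = 0x0D: mode=SIZE_CR remaining=0 emitted=0 chunks_done=0
Byte 2 = 0x0A: mode=DATA remaining=1 emitted=0 chunks_done=0
Byte 3 = 'h': mode=DATA_DONE remaining=0 emitted=1 chunks_done=0
Byte 4 = 0x0D: mode=DATA_CR remaining=0 emitted=1 chunks_done=0
Byte 5 = 0x0A: mode=SIZE remaining=0 emitted=1 chunks_done=1

Answer: SIZE 0 1 1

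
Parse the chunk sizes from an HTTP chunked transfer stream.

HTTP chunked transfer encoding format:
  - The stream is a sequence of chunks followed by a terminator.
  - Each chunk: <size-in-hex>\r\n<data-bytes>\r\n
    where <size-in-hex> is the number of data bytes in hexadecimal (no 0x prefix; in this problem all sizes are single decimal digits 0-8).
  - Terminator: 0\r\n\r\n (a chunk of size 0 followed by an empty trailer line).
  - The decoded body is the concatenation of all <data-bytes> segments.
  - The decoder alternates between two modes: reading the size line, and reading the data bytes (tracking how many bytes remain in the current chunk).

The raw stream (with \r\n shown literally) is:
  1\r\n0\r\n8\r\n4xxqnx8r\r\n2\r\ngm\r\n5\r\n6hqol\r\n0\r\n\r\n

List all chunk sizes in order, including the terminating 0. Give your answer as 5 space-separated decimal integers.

Answer: 1 8 2 5 0

Derivation:
Chunk 1: stream[0..1]='1' size=0x1=1, data at stream[3..4]='0' -> body[0..1], body so far='0'
Chunk 2: stream[6..7]='8' size=0x8=8, data at stream[9..17]='4xxqnx8r' -> body[1..9], body so far='04xxqnx8r'
Chunk 3: stream[19..20]='2' size=0x2=2, data at stream[22..24]='gm' -> body[9..11], body so far='04xxqnx8rgm'
Chunk 4: stream[26..27]='5' size=0x5=5, data at stream[29..34]='6hqol' -> body[11..16], body so far='04xxqnx8rgm6hqol'
Chunk 5: stream[36..37]='0' size=0 (terminator). Final body='04xxqnx8rgm6hqol' (16 bytes)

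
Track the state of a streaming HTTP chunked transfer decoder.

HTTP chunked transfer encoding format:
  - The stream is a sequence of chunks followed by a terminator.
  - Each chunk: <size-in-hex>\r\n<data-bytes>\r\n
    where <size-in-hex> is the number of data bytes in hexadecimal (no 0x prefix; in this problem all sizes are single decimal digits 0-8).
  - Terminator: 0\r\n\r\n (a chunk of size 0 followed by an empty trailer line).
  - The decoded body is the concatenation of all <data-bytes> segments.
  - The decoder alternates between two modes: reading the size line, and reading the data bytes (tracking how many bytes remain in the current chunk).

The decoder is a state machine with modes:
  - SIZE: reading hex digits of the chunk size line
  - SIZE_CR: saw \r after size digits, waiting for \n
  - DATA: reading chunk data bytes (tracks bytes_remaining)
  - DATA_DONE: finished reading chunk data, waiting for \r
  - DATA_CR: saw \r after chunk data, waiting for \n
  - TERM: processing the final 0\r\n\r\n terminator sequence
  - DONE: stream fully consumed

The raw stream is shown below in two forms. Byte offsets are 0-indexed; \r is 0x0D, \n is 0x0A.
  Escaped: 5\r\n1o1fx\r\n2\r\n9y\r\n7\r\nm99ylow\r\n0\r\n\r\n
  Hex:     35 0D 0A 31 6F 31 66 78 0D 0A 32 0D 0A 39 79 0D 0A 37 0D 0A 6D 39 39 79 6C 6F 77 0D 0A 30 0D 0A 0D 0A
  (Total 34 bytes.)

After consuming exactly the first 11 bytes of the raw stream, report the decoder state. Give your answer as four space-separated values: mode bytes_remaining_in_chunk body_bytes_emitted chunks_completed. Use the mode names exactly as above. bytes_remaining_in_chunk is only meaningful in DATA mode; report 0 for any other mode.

Answer: SIZE 0 5 1

Derivation:
Byte 0 = '5': mode=SIZE remaining=0 emitted=0 chunks_done=0
Byte 1 = 0x0D: mode=SIZE_CR remaining=0 emitted=0 chunks_done=0
Byte 2 = 0x0A: mode=DATA remaining=5 emitted=0 chunks_done=0
Byte 3 = '1': mode=DATA remaining=4 emitted=1 chunks_done=0
Byte 4 = 'o': mode=DATA remaining=3 emitted=2 chunks_done=0
Byte 5 = '1': mode=DATA remaining=2 emitted=3 chunks_done=0
Byte 6 = 'f': mode=DATA remaining=1 emitted=4 chunks_done=0
Byte 7 = 'x': mode=DATA_DONE remaining=0 emitted=5 chunks_done=0
Byte 8 = 0x0D: mode=DATA_CR remaining=0 emitted=5 chunks_done=0
Byte 9 = 0x0A: mode=SIZE remaining=0 emitted=5 chunks_done=1
Byte 10 = '2': mode=SIZE remaining=0 emitted=5 chunks_done=1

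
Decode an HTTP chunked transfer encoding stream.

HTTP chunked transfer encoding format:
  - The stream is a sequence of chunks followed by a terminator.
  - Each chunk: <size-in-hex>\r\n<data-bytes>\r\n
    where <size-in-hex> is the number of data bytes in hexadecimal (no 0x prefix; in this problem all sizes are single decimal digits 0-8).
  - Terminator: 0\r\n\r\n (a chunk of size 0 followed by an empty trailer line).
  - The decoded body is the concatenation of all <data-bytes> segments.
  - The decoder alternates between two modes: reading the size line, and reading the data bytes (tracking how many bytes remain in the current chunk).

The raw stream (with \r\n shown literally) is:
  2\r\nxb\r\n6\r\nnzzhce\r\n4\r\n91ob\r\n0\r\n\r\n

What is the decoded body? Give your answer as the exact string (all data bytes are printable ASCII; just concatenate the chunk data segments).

Answer: xbnzzhce91ob

Derivation:
Chunk 1: stream[0..1]='2' size=0x2=2, data at stream[3..5]='xb' -> body[0..2], body so far='xb'
Chunk 2: stream[7..8]='6' size=0x6=6, data at stream[10..16]='nzzhce' -> body[2..8], body so far='xbnzzhce'
Chunk 3: stream[18..19]='4' size=0x4=4, data at stream[21..25]='91ob' -> body[8..12], body so far='xbnzzhce91ob'
Chunk 4: stream[27..28]='0' size=0 (terminator). Final body='xbnzzhce91ob' (12 bytes)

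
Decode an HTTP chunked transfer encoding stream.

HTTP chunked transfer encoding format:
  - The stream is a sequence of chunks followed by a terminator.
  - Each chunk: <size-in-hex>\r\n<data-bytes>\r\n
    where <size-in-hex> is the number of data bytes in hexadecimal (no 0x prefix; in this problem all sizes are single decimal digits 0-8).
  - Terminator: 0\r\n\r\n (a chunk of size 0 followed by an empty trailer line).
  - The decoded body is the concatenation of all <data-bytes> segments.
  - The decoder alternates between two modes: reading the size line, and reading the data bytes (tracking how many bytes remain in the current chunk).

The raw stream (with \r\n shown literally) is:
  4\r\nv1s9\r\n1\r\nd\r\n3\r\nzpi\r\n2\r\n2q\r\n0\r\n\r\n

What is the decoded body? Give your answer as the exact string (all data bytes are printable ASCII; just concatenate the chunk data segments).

Chunk 1: stream[0..1]='4' size=0x4=4, data at stream[3..7]='v1s9' -> body[0..4], body so far='v1s9'
Chunk 2: stream[9..10]='1' size=0x1=1, data at stream[12..13]='d' -> body[4..5], body so far='v1s9d'
Chunk 3: stream[15..16]='3' size=0x3=3, data at stream[18..21]='zpi' -> body[5..8], body so far='v1s9dzpi'
Chunk 4: stream[23..24]='2' size=0x2=2, data at stream[26..28]='2q' -> body[8..10], body so far='v1s9dzpi2q'
Chunk 5: stream[30..31]='0' size=0 (terminator). Final body='v1s9dzpi2q' (10 bytes)

Answer: v1s9dzpi2q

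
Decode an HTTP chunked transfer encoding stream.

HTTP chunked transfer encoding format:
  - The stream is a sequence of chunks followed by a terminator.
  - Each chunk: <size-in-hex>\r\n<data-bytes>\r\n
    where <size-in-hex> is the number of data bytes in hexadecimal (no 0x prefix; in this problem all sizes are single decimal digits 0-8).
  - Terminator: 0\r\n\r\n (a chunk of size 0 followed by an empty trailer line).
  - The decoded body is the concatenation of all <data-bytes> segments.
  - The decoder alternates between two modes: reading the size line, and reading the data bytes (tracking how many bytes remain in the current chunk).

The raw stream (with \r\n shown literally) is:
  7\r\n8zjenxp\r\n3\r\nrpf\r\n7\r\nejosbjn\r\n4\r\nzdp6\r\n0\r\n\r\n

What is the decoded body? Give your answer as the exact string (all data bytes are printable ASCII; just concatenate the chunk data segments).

Answer: 8zjenxprpfejosbjnzdp6

Derivation:
Chunk 1: stream[0..1]='7' size=0x7=7, data at stream[3..10]='8zjenxp' -> body[0..7], body so far='8zjenxp'
Chunk 2: stream[12..13]='3' size=0x3=3, data at stream[15..18]='rpf' -> body[7..10], body so far='8zjenxprpf'
Chunk 3: stream[20..21]='7' size=0x7=7, data at stream[23..30]='ejosbjn' -> body[10..17], body so far='8zjenxprpfejosbjn'
Chunk 4: stream[32..33]='4' size=0x4=4, data at stream[35..39]='zdp6' -> body[17..21], body so far='8zjenxprpfejosbjnzdp6'
Chunk 5: stream[41..42]='0' size=0 (terminator). Final body='8zjenxprpfejosbjnzdp6' (21 bytes)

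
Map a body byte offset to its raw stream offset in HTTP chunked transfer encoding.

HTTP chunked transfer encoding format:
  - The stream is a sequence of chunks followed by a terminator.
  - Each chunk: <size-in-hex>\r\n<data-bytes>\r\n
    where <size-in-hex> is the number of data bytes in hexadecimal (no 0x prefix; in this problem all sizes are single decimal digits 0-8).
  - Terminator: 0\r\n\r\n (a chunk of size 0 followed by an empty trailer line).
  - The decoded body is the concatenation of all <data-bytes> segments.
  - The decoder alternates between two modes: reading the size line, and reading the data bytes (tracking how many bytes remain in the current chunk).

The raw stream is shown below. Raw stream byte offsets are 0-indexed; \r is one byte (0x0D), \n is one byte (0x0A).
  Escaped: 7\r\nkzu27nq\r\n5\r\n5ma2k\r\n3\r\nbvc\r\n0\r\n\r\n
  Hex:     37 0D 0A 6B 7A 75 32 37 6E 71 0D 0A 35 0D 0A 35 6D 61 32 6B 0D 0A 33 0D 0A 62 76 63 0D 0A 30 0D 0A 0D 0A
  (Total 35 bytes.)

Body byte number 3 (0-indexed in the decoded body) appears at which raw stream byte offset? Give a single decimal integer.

Chunk 1: stream[0..1]='7' size=0x7=7, data at stream[3..10]='kzu27nq' -> body[0..7], body so far='kzu27nq'
Chunk 2: stream[12..13]='5' size=0x5=5, data at stream[15..20]='5ma2k' -> body[7..12], body so far='kzu27nq5ma2k'
Chunk 3: stream[22..23]='3' size=0x3=3, data at stream[25..28]='bvc' -> body[12..15], body so far='kzu27nq5ma2kbvc'
Chunk 4: stream[30..31]='0' size=0 (terminator). Final body='kzu27nq5ma2kbvc' (15 bytes)
Body byte 3 at stream offset 6

Answer: 6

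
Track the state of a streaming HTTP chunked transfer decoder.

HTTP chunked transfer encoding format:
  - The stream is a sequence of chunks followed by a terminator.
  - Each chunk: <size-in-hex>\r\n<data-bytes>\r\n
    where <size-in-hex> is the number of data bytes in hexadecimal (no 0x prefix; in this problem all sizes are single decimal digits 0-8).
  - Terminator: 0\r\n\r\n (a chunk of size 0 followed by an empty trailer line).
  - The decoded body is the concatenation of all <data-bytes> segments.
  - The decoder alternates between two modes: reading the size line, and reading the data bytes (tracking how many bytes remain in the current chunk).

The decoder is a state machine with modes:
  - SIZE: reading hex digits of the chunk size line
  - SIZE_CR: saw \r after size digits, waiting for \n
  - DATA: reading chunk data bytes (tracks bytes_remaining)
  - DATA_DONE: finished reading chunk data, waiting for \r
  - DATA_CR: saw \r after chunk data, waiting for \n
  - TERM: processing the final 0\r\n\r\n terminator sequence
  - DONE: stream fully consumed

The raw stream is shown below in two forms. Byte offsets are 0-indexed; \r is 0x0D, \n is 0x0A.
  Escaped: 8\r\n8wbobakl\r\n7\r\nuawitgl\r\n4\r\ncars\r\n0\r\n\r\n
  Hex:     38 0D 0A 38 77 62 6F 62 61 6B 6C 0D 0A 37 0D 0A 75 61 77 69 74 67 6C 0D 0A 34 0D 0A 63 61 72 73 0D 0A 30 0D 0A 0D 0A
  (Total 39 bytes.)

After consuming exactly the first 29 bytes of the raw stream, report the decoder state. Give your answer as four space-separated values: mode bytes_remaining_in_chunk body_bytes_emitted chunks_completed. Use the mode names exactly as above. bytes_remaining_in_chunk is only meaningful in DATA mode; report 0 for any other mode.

Byte 0 = '8': mode=SIZE remaining=0 emitted=0 chunks_done=0
Byte 1 = 0x0D: mode=SIZE_CR remaining=0 emitted=0 chunks_done=0
Byte 2 = 0x0A: mode=DATA remaining=8 emitted=0 chunks_done=0
Byte 3 = '8': mode=DATA remaining=7 emitted=1 chunks_done=0
Byte 4 = 'w': mode=DATA remaining=6 emitted=2 chunks_done=0
Byte 5 = 'b': mode=DATA remaining=5 emitted=3 chunks_done=0
Byte 6 = 'o': mode=DATA remaining=4 emitted=4 chunks_done=0
Byte 7 = 'b': mode=DATA remaining=3 emitted=5 chunks_done=0
Byte 8 = 'a': mode=DATA remaining=2 emitted=6 chunks_done=0
Byte 9 = 'k': mode=DATA remaining=1 emitted=7 chunks_done=0
Byte 10 = 'l': mode=DATA_DONE remaining=0 emitted=8 chunks_done=0
Byte 11 = 0x0D: mode=DATA_CR remaining=0 emitted=8 chunks_done=0
Byte 12 = 0x0A: mode=SIZE remaining=0 emitted=8 chunks_done=1
Byte 13 = '7': mode=SIZE remaining=0 emitted=8 chunks_done=1
Byte 14 = 0x0D: mode=SIZE_CR remaining=0 emitted=8 chunks_done=1
Byte 15 = 0x0A: mode=DATA remaining=7 emitted=8 chunks_done=1
Byte 16 = 'u': mode=DATA remaining=6 emitted=9 chunks_done=1
Byte 17 = 'a': mode=DATA remaining=5 emitted=10 chunks_done=1
Byte 18 = 'w': mode=DATA remaining=4 emitted=11 chunks_done=1
Byte 19 = 'i': mode=DATA remaining=3 emitted=12 chunks_done=1
Byte 20 = 't': mode=DATA remaining=2 emitted=13 chunks_done=1
Byte 21 = 'g': mode=DATA remaining=1 emitted=14 chunks_done=1
Byte 22 = 'l': mode=DATA_DONE remaining=0 emitted=15 chunks_done=1
Byte 23 = 0x0D: mode=DATA_CR remaining=0 emitted=15 chunks_done=1
Byte 24 = 0x0A: mode=SIZE remaining=0 emitted=15 chunks_done=2
Byte 25 = '4': mode=SIZE remaining=0 emitted=15 chunks_done=2
Byte 26 = 0x0D: mode=SIZE_CR remaining=0 emitted=15 chunks_done=2
Byte 27 = 0x0A: mode=DATA remaining=4 emitted=15 chunks_done=2
Byte 28 = 'c': mode=DATA remaining=3 emitted=16 chunks_done=2

Answer: DATA 3 16 2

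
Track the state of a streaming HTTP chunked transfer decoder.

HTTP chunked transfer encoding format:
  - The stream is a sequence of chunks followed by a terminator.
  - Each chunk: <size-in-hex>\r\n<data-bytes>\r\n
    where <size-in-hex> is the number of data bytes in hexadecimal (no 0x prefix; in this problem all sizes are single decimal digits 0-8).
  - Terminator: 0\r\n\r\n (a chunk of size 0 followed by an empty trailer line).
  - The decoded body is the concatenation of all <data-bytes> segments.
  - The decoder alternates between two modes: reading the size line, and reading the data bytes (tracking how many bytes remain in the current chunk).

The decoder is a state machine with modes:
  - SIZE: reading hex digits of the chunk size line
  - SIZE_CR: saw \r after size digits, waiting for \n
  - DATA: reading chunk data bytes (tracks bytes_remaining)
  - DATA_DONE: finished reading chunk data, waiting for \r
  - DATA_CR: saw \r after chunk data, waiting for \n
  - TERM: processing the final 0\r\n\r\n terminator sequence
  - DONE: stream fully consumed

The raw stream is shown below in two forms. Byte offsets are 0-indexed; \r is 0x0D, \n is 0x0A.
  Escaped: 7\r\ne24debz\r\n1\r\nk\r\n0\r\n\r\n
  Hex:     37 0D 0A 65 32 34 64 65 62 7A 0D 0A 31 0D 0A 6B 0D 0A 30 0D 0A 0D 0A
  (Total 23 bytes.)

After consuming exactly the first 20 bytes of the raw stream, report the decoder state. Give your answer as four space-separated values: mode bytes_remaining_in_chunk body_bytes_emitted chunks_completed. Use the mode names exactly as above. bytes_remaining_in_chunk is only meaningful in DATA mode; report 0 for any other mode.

Answer: SIZE_CR 0 8 2

Derivation:
Byte 0 = '7': mode=SIZE remaining=0 emitted=0 chunks_done=0
Byte 1 = 0x0D: mode=SIZE_CR remaining=0 emitted=0 chunks_done=0
Byte 2 = 0x0A: mode=DATA remaining=7 emitted=0 chunks_done=0
Byte 3 = 'e': mode=DATA remaining=6 emitted=1 chunks_done=0
Byte 4 = '2': mode=DATA remaining=5 emitted=2 chunks_done=0
Byte 5 = '4': mode=DATA remaining=4 emitted=3 chunks_done=0
Byte 6 = 'd': mode=DATA remaining=3 emitted=4 chunks_done=0
Byte 7 = 'e': mode=DATA remaining=2 emitted=5 chunks_done=0
Byte 8 = 'b': mode=DATA remaining=1 emitted=6 chunks_done=0
Byte 9 = 'z': mode=DATA_DONE remaining=0 emitted=7 chunks_done=0
Byte 10 = 0x0D: mode=DATA_CR remaining=0 emitted=7 chunks_done=0
Byte 11 = 0x0A: mode=SIZE remaining=0 emitted=7 chunks_done=1
Byte 12 = '1': mode=SIZE remaining=0 emitted=7 chunks_done=1
Byte 13 = 0x0D: mode=SIZE_CR remaining=0 emitted=7 chunks_done=1
Byte 14 = 0x0A: mode=DATA remaining=1 emitted=7 chunks_done=1
Byte 15 = 'k': mode=DATA_DONE remaining=0 emitted=8 chunks_done=1
Byte 16 = 0x0D: mode=DATA_CR remaining=0 emitted=8 chunks_done=1
Byte 17 = 0x0A: mode=SIZE remaining=0 emitted=8 chunks_done=2
Byte 18 = '0': mode=SIZE remaining=0 emitted=8 chunks_done=2
Byte 19 = 0x0D: mode=SIZE_CR remaining=0 emitted=8 chunks_done=2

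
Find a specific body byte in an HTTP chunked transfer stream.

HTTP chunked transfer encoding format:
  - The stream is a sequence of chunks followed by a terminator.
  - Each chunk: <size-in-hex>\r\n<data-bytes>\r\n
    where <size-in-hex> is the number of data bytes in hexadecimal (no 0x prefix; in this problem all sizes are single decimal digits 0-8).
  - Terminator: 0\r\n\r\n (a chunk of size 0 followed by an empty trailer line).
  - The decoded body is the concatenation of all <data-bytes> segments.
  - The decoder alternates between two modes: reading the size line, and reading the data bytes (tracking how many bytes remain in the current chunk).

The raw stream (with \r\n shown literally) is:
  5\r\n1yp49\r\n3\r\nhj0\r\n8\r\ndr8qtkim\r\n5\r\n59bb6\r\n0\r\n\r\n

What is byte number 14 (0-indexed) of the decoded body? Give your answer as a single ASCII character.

Chunk 1: stream[0..1]='5' size=0x5=5, data at stream[3..8]='1yp49' -> body[0..5], body so far='1yp49'
Chunk 2: stream[10..11]='3' size=0x3=3, data at stream[13..16]='hj0' -> body[5..8], body so far='1yp49hj0'
Chunk 3: stream[18..19]='8' size=0x8=8, data at stream[21..29]='dr8qtkim' -> body[8..16], body so far='1yp49hj0dr8qtkim'
Chunk 4: stream[31..32]='5' size=0x5=5, data at stream[34..39]='59bb6' -> body[16..21], body so far='1yp49hj0dr8qtkim59bb6'
Chunk 5: stream[41..42]='0' size=0 (terminator). Final body='1yp49hj0dr8qtkim59bb6' (21 bytes)
Body byte 14 = 'i'

Answer: i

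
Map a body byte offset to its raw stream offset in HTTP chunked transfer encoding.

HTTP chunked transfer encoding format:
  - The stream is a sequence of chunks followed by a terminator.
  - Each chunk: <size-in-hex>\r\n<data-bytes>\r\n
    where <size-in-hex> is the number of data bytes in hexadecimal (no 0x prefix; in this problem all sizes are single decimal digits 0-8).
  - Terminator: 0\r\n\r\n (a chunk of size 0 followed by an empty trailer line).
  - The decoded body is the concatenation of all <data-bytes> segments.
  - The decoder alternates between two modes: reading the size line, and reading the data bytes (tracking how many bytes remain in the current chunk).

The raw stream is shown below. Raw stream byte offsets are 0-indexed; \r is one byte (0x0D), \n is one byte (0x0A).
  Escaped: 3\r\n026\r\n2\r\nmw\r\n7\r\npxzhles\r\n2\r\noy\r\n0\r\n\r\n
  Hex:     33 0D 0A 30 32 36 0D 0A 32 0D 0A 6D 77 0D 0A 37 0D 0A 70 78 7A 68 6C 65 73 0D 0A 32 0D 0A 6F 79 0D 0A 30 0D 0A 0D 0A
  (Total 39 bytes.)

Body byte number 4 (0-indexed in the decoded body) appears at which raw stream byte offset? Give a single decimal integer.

Answer: 12

Derivation:
Chunk 1: stream[0..1]='3' size=0x3=3, data at stream[3..6]='026' -> body[0..3], body so far='026'
Chunk 2: stream[8..9]='2' size=0x2=2, data at stream[11..13]='mw' -> body[3..5], body so far='026mw'
Chunk 3: stream[15..16]='7' size=0x7=7, data at stream[18..25]='pxzhles' -> body[5..12], body so far='026mwpxzhles'
Chunk 4: stream[27..28]='2' size=0x2=2, data at stream[30..32]='oy' -> body[12..14], body so far='026mwpxzhlesoy'
Chunk 5: stream[34..35]='0' size=0 (terminator). Final body='026mwpxzhlesoy' (14 bytes)
Body byte 4 at stream offset 12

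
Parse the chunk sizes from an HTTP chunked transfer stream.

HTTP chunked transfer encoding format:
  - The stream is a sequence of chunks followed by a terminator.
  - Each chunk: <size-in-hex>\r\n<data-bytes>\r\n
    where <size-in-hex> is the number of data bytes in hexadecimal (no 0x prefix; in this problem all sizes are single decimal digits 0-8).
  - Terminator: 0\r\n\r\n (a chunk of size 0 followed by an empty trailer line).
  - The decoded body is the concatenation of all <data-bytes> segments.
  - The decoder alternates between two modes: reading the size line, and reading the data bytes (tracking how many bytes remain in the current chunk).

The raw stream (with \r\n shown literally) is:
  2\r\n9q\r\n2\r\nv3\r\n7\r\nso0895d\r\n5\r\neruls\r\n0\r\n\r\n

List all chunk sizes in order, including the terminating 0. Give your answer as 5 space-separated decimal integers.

Chunk 1: stream[0..1]='2' size=0x2=2, data at stream[3..5]='9q' -> body[0..2], body so far='9q'
Chunk 2: stream[7..8]='2' size=0x2=2, data at stream[10..12]='v3' -> body[2..4], body so far='9qv3'
Chunk 3: stream[14..15]='7' size=0x7=7, data at stream[17..24]='so0895d' -> body[4..11], body so far='9qv3so0895d'
Chunk 4: stream[26..27]='5' size=0x5=5, data at stream[29..34]='eruls' -> body[11..16], body so far='9qv3so0895deruls'
Chunk 5: stream[36..37]='0' size=0 (terminator). Final body='9qv3so0895deruls' (16 bytes)

Answer: 2 2 7 5 0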